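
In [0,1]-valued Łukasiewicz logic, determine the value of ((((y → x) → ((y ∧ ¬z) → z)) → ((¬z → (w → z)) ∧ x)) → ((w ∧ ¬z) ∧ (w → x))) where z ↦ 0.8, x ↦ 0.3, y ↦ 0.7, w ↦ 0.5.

(y → x): min(1, 1 − 0.7 + 0.3) = 0.6
¬z: Łukasiewicz ¬ gives 1 − 0.8 = 0.2
(y ∧ ¬z) = min(0.7, 0.2) = 0.2
((y ∧ ¬z) → z): min(1, 1 − 0.2 + 0.8) = 1
((y → x) → ((y ∧ ¬z) → z)): min(1, 1 − 0.6 + 1) = 1
¬z: Łukasiewicz ¬ gives 1 − 0.8 = 0.2
(w → z): min(1, 1 − 0.5 + 0.8) = 1
(¬z → (w → z)): min(1, 1 − 0.2 + 1) = 1
((¬z → (w → z)) ∧ x) = min(1, 0.3) = 0.3
(((y → x) → ((y ∧ ¬z) → z)) → ((¬z → (w → z)) ∧ x)): min(1, 1 − 1 + 0.3) = 0.3
¬z: Łukasiewicz ¬ gives 1 − 0.8 = 0.2
(w ∧ ¬z) = min(0.5, 0.2) = 0.2
(w → x): min(1, 1 − 0.5 + 0.3) = 0.8
((w ∧ ¬z) ∧ (w → x)) = min(0.2, 0.8) = 0.2
((((y → x) → ((y ∧ ¬z) → z)) → ((¬z → (w → z)) ∧ x)) → ((w ∧ ¬z) ∧ (w → x))): min(1, 1 − 0.3 + 0.2) = 0.9

0.90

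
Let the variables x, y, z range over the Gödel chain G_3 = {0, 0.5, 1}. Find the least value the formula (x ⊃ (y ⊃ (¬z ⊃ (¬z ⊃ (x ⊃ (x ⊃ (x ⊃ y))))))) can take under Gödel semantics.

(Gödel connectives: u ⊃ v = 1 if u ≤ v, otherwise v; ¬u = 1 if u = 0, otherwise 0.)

Every assignment gives 1. For instance at x = 0, y = 0, z = 0:
  ¬z: Gödel ¬ of 0 = 1 (operand is 0)
  ¬z: Gödel ¬ of 0 = 1 (operand is 0)
  (x ⊃ y): 0 ≤ 0, so result = 1
  (x ⊃ (x ⊃ y)): 0 ≤ 1, so result = 1
  (x ⊃ (x ⊃ (x ⊃ y))): 0 ≤ 1, so result = 1
  (¬z ⊃ (x ⊃ (x ⊃ (x ⊃ y)))): 1 ≤ 1, so result = 1
  (¬z ⊃ (¬z ⊃ (x ⊃ (x ⊃ (x ⊃ y))))): 1 ≤ 1, so result = 1
  (y ⊃ (¬z ⊃ (¬z ⊃ (x ⊃ (x ⊃ (x ⊃ y)))))): 0 ≤ 1, so result = 1
  (x ⊃ (y ⊃ (¬z ⊃ (¬z ⊃ (x ⊃ (x ⊃ (x ⊃ y))))))): 0 ≤ 1, so result = 1
All 27 assignments give value 1 — the formula is a G_3-tautology.

1.00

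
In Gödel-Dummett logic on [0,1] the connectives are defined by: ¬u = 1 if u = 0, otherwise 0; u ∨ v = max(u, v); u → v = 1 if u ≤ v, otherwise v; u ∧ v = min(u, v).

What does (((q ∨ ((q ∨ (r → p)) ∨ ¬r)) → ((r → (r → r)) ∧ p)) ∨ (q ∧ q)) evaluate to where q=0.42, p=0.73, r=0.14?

(r → p): 0.14 ≤ 0.73, so result = 1
(q ∨ (r → p)) = max(0.42, 1) = 1
¬r: Gödel ¬ of 0.14 = 0 (operand ≠ 0)
((q ∨ (r → p)) ∨ ¬r) = max(1, 0) = 1
(q ∨ ((q ∨ (r → p)) ∨ ¬r)) = max(0.42, 1) = 1
(r → r): 0.14 ≤ 0.14, so result = 1
(r → (r → r)): 0.14 ≤ 1, so result = 1
((r → (r → r)) ∧ p) = min(1, 0.73) = 0.73
((q ∨ ((q ∨ (r → p)) ∨ ¬r)) → ((r → (r → r)) ∧ p)): 1 > 0.73, so result = 0.73
(q ∧ q) = min(0.42, 0.42) = 0.42
(((q ∨ ((q ∨ (r → p)) ∨ ¬r)) → ((r → (r → r)) ∧ p)) ∨ (q ∧ q)) = max(0.73, 0.42) = 0.73

0.73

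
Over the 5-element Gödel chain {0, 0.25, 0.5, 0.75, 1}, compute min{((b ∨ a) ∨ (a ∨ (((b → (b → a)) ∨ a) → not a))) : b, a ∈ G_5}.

The minimum is attained at b = 0, a = 0.25:
  (b ∨ a) = max(0, 0.25) = 0.25
  (b → a): 0 ≤ 0.25, so result = 1
  (b → (b → a)): 0 ≤ 1, so result = 1
  ((b → (b → a)) ∨ a) = max(1, 0.25) = 1
  not a: Gödel ¬ of 0.25 = 0 (operand ≠ 0)
  (((b → (b → a)) ∨ a) → not a): 1 > 0, so result = 0
  (a ∨ (((b → (b → a)) ∨ a) → not a)) = max(0.25, 0) = 0.25
  ((b ∨ a) ∨ (a ∨ (((b → (b → a)) ∨ a) → not a))) = max(0.25, 0.25) = 0.25
Checking all 25 assignments confirms none give a value below 0.25.

0.25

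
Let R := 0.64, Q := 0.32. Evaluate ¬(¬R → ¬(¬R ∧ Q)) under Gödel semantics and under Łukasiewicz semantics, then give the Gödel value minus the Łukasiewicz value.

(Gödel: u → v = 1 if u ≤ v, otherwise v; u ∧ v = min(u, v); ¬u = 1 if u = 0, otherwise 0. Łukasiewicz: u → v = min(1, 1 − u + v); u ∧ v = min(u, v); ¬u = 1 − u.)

Gödel evaluation:
  ¬R: Gödel ¬ of 0.64 = 0 (operand ≠ 0)
  ¬R: Gödel ¬ of 0.64 = 0 (operand ≠ 0)
  (¬R ∧ Q) = min(0, 0.32) = 0
  ¬(¬R ∧ Q): Gödel ¬ of 0 = 1 (operand is 0)
  (¬R → ¬(¬R ∧ Q)): 0 ≤ 1, so result = 1
  ¬(¬R → ¬(¬R ∧ Q)): Gödel ¬ of 1 = 0 (operand ≠ 0)
  Gödel value = 0
Łukasiewicz evaluation:
  ¬R: Łukasiewicz ¬ gives 1 − 0.64 = 0.36
  ¬R: Łukasiewicz ¬ gives 1 − 0.64 = 0.36
  (¬R ∧ Q) = min(0.36, 0.32) = 0.32
  ¬(¬R ∧ Q): Łukasiewicz ¬ gives 1 − 0.32 = 0.68
  (¬R → ¬(¬R ∧ Q)): min(1, 1 − 0.36 + 0.68) = 1
  ¬(¬R → ¬(¬R ∧ Q)): Łukasiewicz ¬ gives 1 − 1 = 0
  Łukasiewicz value = 0
Difference: 0 − 0 = 0.00

0.00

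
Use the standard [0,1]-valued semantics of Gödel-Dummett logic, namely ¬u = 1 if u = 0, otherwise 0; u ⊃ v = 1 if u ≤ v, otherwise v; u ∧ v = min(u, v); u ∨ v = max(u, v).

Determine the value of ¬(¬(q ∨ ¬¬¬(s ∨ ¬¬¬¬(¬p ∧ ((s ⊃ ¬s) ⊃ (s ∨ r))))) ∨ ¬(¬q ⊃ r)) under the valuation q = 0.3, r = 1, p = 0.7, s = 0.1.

1.00

¬p: Gödel ¬ of 0.7 = 0 (operand ≠ 0)
¬s: Gödel ¬ of 0.1 = 0 (operand ≠ 0)
(s ⊃ ¬s): 0.1 > 0, so result = 0
(s ∨ r) = max(0.1, 1) = 1
((s ⊃ ¬s) ⊃ (s ∨ r)): 0 ≤ 1, so result = 1
(¬p ∧ ((s ⊃ ¬s) ⊃ (s ∨ r))) = min(0, 1) = 0
¬(¬p ∧ ((s ⊃ ¬s) ⊃ (s ∨ r))): Gödel ¬ of 0 = 1 (operand is 0)
¬¬(¬p ∧ ((s ⊃ ¬s) ⊃ (s ∨ r))): Gödel ¬ of 1 = 0 (operand ≠ 0)
¬¬¬(¬p ∧ ((s ⊃ ¬s) ⊃ (s ∨ r))): Gödel ¬ of 0 = 1 (operand is 0)
¬¬¬¬(¬p ∧ ((s ⊃ ¬s) ⊃ (s ∨ r))): Gödel ¬ of 1 = 0 (operand ≠ 0)
(s ∨ ¬¬¬¬(¬p ∧ ((s ⊃ ¬s) ⊃ (s ∨ r)))) = max(0.1, 0) = 0.1
¬(s ∨ ¬¬¬¬(¬p ∧ ((s ⊃ ¬s) ⊃ (s ∨ r)))): Gödel ¬ of 0.1 = 0 (operand ≠ 0)
¬¬(s ∨ ¬¬¬¬(¬p ∧ ((s ⊃ ¬s) ⊃ (s ∨ r)))): Gödel ¬ of 0 = 1 (operand is 0)
¬¬¬(s ∨ ¬¬¬¬(¬p ∧ ((s ⊃ ¬s) ⊃ (s ∨ r)))): Gödel ¬ of 1 = 0 (operand ≠ 0)
(q ∨ ¬¬¬(s ∨ ¬¬¬¬(¬p ∧ ((s ⊃ ¬s) ⊃ (s ∨ r))))) = max(0.3, 0) = 0.3
¬(q ∨ ¬¬¬(s ∨ ¬¬¬¬(¬p ∧ ((s ⊃ ¬s) ⊃ (s ∨ r))))): Gödel ¬ of 0.3 = 0 (operand ≠ 0)
¬q: Gödel ¬ of 0.3 = 0 (operand ≠ 0)
(¬q ⊃ r): 0 ≤ 1, so result = 1
¬(¬q ⊃ r): Gödel ¬ of 1 = 0 (operand ≠ 0)
(¬(q ∨ ¬¬¬(s ∨ ¬¬¬¬(¬p ∧ ((s ⊃ ¬s) ⊃ (s ∨ r))))) ∨ ¬(¬q ⊃ r)) = max(0, 0) = 0
¬(¬(q ∨ ¬¬¬(s ∨ ¬¬¬¬(¬p ∧ ((s ⊃ ¬s) ⊃ (s ∨ r))))) ∨ ¬(¬q ⊃ r)): Gödel ¬ of 0 = 1 (operand is 0)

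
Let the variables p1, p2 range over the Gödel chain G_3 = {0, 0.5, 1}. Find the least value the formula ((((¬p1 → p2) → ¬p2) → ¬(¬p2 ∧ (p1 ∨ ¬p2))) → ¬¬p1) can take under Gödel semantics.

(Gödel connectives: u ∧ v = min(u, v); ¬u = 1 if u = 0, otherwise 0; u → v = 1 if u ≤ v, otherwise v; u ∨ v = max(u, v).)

0.00

The minimum is attained at p1 = 0, p2 = 0.5:
  ¬p1: Gödel ¬ of 0 = 1 (operand is 0)
  (¬p1 → p2): 1 > 0.5, so result = 0.5
  ¬p2: Gödel ¬ of 0.5 = 0 (operand ≠ 0)
  ((¬p1 → p2) → ¬p2): 0.5 > 0, so result = 0
  ¬p2: Gödel ¬ of 0.5 = 0 (operand ≠ 0)
  ¬p2: Gödel ¬ of 0.5 = 0 (operand ≠ 0)
  (p1 ∨ ¬p2) = max(0, 0) = 0
  (¬p2 ∧ (p1 ∨ ¬p2)) = min(0, 0) = 0
  ¬(¬p2 ∧ (p1 ∨ ¬p2)): Gödel ¬ of 0 = 1 (operand is 0)
  (((¬p1 → p2) → ¬p2) → ¬(¬p2 ∧ (p1 ∨ ¬p2))): 0 ≤ 1, so result = 1
  ¬p1: Gödel ¬ of 0 = 1 (operand is 0)
  ¬¬p1: Gödel ¬ of 1 = 0 (operand ≠ 0)
  ((((¬p1 → p2) → ¬p2) → ¬(¬p2 ∧ (p1 ∨ ¬p2))) → ¬¬p1): 1 > 0, so result = 0
Checking all 9 assignments confirms none give a value below 0.00.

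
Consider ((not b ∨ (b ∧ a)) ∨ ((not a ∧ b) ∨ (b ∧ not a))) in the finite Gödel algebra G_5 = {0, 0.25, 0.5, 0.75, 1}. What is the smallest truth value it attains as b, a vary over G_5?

0.25

The minimum is attained at b = 0.25, a = 0:
  not b: Gödel ¬ of 0.25 = 0 (operand ≠ 0)
  (b ∧ a) = min(0.25, 0) = 0
  (not b ∨ (b ∧ a)) = max(0, 0) = 0
  not a: Gödel ¬ of 0 = 1 (operand is 0)
  (not a ∧ b) = min(1, 0.25) = 0.25
  not a: Gödel ¬ of 0 = 1 (operand is 0)
  (b ∧ not a) = min(0.25, 1) = 0.25
  ((not a ∧ b) ∨ (b ∧ not a)) = max(0.25, 0.25) = 0.25
  ((not b ∨ (b ∧ a)) ∨ ((not a ∧ b) ∨ (b ∧ not a))) = max(0, 0.25) = 0.25
Checking all 25 assignments confirms none give a value below 0.25.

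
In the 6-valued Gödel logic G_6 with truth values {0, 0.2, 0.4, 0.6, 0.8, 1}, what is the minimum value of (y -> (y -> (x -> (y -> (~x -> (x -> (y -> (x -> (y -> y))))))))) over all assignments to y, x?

1.00

Every assignment gives 1. For instance at y = 0, x = 0:
  ~x: Gödel ¬ of 0 = 1 (operand is 0)
  (y -> y): 0 ≤ 0, so result = 1
  (x -> (y -> y)): 0 ≤ 1, so result = 1
  (y -> (x -> (y -> y))): 0 ≤ 1, so result = 1
  (x -> (y -> (x -> (y -> y)))): 0 ≤ 1, so result = 1
  (~x -> (x -> (y -> (x -> (y -> y))))): 1 ≤ 1, so result = 1
  (y -> (~x -> (x -> (y -> (x -> (y -> y)))))): 0 ≤ 1, so result = 1
  (x -> (y -> (~x -> (x -> (y -> (x -> (y -> y))))))): 0 ≤ 1, so result = 1
  (y -> (x -> (y -> (~x -> (x -> (y -> (x -> (y -> y)))))))): 0 ≤ 1, so result = 1
  (y -> (y -> (x -> (y -> (~x -> (x -> (y -> (x -> (y -> y))))))))): 0 ≤ 1, so result = 1
All 36 assignments give value 1 — the formula is a G_6-tautology.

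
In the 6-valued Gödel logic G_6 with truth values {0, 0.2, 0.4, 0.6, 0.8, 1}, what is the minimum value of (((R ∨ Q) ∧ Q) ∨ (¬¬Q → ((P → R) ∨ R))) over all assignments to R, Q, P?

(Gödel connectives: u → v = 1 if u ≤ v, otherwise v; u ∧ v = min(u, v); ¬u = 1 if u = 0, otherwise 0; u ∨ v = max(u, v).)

The minimum is attained at R = 0, Q = 0.2, P = 0.2:
  (R ∨ Q) = max(0, 0.2) = 0.2
  ((R ∨ Q) ∧ Q) = min(0.2, 0.2) = 0.2
  ¬Q: Gödel ¬ of 0.2 = 0 (operand ≠ 0)
  ¬¬Q: Gödel ¬ of 0 = 1 (operand is 0)
  (P → R): 0.2 > 0, so result = 0
  ((P → R) ∨ R) = max(0, 0) = 0
  (¬¬Q → ((P → R) ∨ R)): 1 > 0, so result = 0
  (((R ∨ Q) ∧ Q) ∨ (¬¬Q → ((P → R) ∨ R))) = max(0.2, 0) = 0.2
Checking all 216 assignments confirms none give a value below 0.20.

0.20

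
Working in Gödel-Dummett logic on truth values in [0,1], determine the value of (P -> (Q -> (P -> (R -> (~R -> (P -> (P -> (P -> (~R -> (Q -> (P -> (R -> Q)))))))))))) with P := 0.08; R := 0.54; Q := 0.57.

1.00

~R: Gödel ¬ of 0.54 = 0 (operand ≠ 0)
~R: Gödel ¬ of 0.54 = 0 (operand ≠ 0)
(R -> Q): 0.54 ≤ 0.57, so result = 1
(P -> (R -> Q)): 0.08 ≤ 1, so result = 1
(Q -> (P -> (R -> Q))): 0.57 ≤ 1, so result = 1
(~R -> (Q -> (P -> (R -> Q)))): 0 ≤ 1, so result = 1
(P -> (~R -> (Q -> (P -> (R -> Q))))): 0.08 ≤ 1, so result = 1
(P -> (P -> (~R -> (Q -> (P -> (R -> Q)))))): 0.08 ≤ 1, so result = 1
(P -> (P -> (P -> (~R -> (Q -> (P -> (R -> Q))))))): 0.08 ≤ 1, so result = 1
(~R -> (P -> (P -> (P -> (~R -> (Q -> (P -> (R -> Q)))))))): 0 ≤ 1, so result = 1
(R -> (~R -> (P -> (P -> (P -> (~R -> (Q -> (P -> (R -> Q))))))))): 0.54 ≤ 1, so result = 1
(P -> (R -> (~R -> (P -> (P -> (P -> (~R -> (Q -> (P -> (R -> Q)))))))))): 0.08 ≤ 1, so result = 1
(Q -> (P -> (R -> (~R -> (P -> (P -> (P -> (~R -> (Q -> (P -> (R -> Q))))))))))): 0.57 ≤ 1, so result = 1
(P -> (Q -> (P -> (R -> (~R -> (P -> (P -> (P -> (~R -> (Q -> (P -> (R -> Q)))))))))))): 0.08 ≤ 1, so result = 1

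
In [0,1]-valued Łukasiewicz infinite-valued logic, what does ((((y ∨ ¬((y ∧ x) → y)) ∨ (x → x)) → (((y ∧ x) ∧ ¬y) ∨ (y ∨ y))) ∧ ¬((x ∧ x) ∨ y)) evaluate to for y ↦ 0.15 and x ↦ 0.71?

0.15

(y ∧ x) = min(0.15, 0.71) = 0.15
((y ∧ x) → y): min(1, 1 − 0.15 + 0.15) = 1
¬((y ∧ x) → y): Łukasiewicz ¬ gives 1 − 1 = 0
(y ∨ ¬((y ∧ x) → y)) = max(0.15, 0) = 0.15
(x → x): min(1, 1 − 0.71 + 0.71) = 1
((y ∨ ¬((y ∧ x) → y)) ∨ (x → x)) = max(0.15, 1) = 1
(y ∧ x) = min(0.15, 0.71) = 0.15
¬y: Łukasiewicz ¬ gives 1 − 0.15 = 0.85
((y ∧ x) ∧ ¬y) = min(0.15, 0.85) = 0.15
(y ∨ y) = max(0.15, 0.15) = 0.15
(((y ∧ x) ∧ ¬y) ∨ (y ∨ y)) = max(0.15, 0.15) = 0.15
(((y ∨ ¬((y ∧ x) → y)) ∨ (x → x)) → (((y ∧ x) ∧ ¬y) ∨ (y ∨ y))): min(1, 1 − 1 + 0.15) = 0.15
(x ∧ x) = min(0.71, 0.71) = 0.71
((x ∧ x) ∨ y) = max(0.71, 0.15) = 0.71
¬((x ∧ x) ∨ y): Łukasiewicz ¬ gives 1 − 0.71 = 0.29
((((y ∨ ¬((y ∧ x) → y)) ∨ (x → x)) → (((y ∧ x) ∧ ¬y) ∨ (y ∨ y))) ∧ ¬((x ∧ x) ∨ y)) = min(0.15, 0.29) = 0.15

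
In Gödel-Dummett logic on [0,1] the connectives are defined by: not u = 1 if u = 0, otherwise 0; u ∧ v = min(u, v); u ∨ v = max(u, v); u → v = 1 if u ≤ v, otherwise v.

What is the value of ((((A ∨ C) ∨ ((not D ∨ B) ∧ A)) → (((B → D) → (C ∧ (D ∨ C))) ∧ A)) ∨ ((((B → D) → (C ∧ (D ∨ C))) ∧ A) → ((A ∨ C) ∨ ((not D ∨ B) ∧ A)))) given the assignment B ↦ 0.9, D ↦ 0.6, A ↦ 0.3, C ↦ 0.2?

(A ∨ C) = max(0.3, 0.2) = 0.3
not D: Gödel ¬ of 0.6 = 0 (operand ≠ 0)
(not D ∨ B) = max(0, 0.9) = 0.9
((not D ∨ B) ∧ A) = min(0.9, 0.3) = 0.3
((A ∨ C) ∨ ((not D ∨ B) ∧ A)) = max(0.3, 0.3) = 0.3
(B → D): 0.9 > 0.6, so result = 0.6
(D ∨ C) = max(0.6, 0.2) = 0.6
(C ∧ (D ∨ C)) = min(0.2, 0.6) = 0.2
((B → D) → (C ∧ (D ∨ C))): 0.6 > 0.2, so result = 0.2
(((B → D) → (C ∧ (D ∨ C))) ∧ A) = min(0.2, 0.3) = 0.2
(((A ∨ C) ∨ ((not D ∨ B) ∧ A)) → (((B → D) → (C ∧ (D ∨ C))) ∧ A)): 0.3 > 0.2, so result = 0.2
(B → D): 0.9 > 0.6, so result = 0.6
(D ∨ C) = max(0.6, 0.2) = 0.6
(C ∧ (D ∨ C)) = min(0.2, 0.6) = 0.2
((B → D) → (C ∧ (D ∨ C))): 0.6 > 0.2, so result = 0.2
(((B → D) → (C ∧ (D ∨ C))) ∧ A) = min(0.2, 0.3) = 0.2
(A ∨ C) = max(0.3, 0.2) = 0.3
not D: Gödel ¬ of 0.6 = 0 (operand ≠ 0)
(not D ∨ B) = max(0, 0.9) = 0.9
((not D ∨ B) ∧ A) = min(0.9, 0.3) = 0.3
((A ∨ C) ∨ ((not D ∨ B) ∧ A)) = max(0.3, 0.3) = 0.3
((((B → D) → (C ∧ (D ∨ C))) ∧ A) → ((A ∨ C) ∨ ((not D ∨ B) ∧ A))): 0.2 ≤ 0.3, so result = 1
((((A ∨ C) ∨ ((not D ∨ B) ∧ A)) → (((B → D) → (C ∧ (D ∨ C))) ∧ A)) ∨ ((((B → D) → (C ∧ (D ∨ C))) ∧ A) → ((A ∨ C) ∨ ((not D ∨ B) ∧ A)))) = max(0.2, 1) = 1

1.00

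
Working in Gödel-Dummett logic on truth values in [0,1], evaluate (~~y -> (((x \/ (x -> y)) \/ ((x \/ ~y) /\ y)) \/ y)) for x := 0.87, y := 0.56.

0.87

~y: Gödel ¬ of 0.56 = 0 (operand ≠ 0)
~~y: Gödel ¬ of 0 = 1 (operand is 0)
(x -> y): 0.87 > 0.56, so result = 0.56
(x \/ (x -> y)) = max(0.87, 0.56) = 0.87
~y: Gödel ¬ of 0.56 = 0 (operand ≠ 0)
(x \/ ~y) = max(0.87, 0) = 0.87
((x \/ ~y) /\ y) = min(0.87, 0.56) = 0.56
((x \/ (x -> y)) \/ ((x \/ ~y) /\ y)) = max(0.87, 0.56) = 0.87
(((x \/ (x -> y)) \/ ((x \/ ~y) /\ y)) \/ y) = max(0.87, 0.56) = 0.87
(~~y -> (((x \/ (x -> y)) \/ ((x \/ ~y) /\ y)) \/ y)): 1 > 0.87, so result = 0.87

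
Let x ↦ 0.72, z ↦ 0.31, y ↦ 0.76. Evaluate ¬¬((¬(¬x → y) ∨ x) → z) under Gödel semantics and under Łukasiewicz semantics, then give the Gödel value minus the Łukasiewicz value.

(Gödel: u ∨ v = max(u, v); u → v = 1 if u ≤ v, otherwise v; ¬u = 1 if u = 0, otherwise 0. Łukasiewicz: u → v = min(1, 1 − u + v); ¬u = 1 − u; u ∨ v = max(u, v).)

Gödel evaluation:
  ¬x: Gödel ¬ of 0.72 = 0 (operand ≠ 0)
  (¬x → y): 0 ≤ 0.76, so result = 1
  ¬(¬x → y): Gödel ¬ of 1 = 0 (operand ≠ 0)
  (¬(¬x → y) ∨ x) = max(0, 0.72) = 0.72
  ((¬(¬x → y) ∨ x) → z): 0.72 > 0.31, so result = 0.31
  ¬((¬(¬x → y) ∨ x) → z): Gödel ¬ of 0.31 = 0 (operand ≠ 0)
  ¬¬((¬(¬x → y) ∨ x) → z): Gödel ¬ of 0 = 1 (operand is 0)
  Gödel value = 1
Łukasiewicz evaluation:
  ¬x: Łukasiewicz ¬ gives 1 − 0.72 = 0.28
  (¬x → y): min(1, 1 − 0.28 + 0.76) = 1
  ¬(¬x → y): Łukasiewicz ¬ gives 1 − 1 = 0
  (¬(¬x → y) ∨ x) = max(0, 0.72) = 0.72
  ((¬(¬x → y) ∨ x) → z): min(1, 1 − 0.72 + 0.31) = 0.59
  ¬((¬(¬x → y) ∨ x) → z): Łukasiewicz ¬ gives 1 − 0.59 = 0.41
  ¬¬((¬(¬x → y) ∨ x) → z): Łukasiewicz ¬ gives 1 − 0.41 = 0.59
  Łukasiewicz value = 0.59
Difference: 1 − 0.59 = 0.41

0.41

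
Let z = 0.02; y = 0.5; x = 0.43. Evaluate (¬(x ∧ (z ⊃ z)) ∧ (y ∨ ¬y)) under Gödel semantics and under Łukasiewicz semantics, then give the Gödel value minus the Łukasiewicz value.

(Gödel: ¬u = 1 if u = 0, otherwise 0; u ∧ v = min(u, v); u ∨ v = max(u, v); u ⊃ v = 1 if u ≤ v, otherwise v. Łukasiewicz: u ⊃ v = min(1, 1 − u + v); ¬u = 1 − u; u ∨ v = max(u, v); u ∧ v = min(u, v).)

Gödel evaluation:
  (z ⊃ z): 0.02 ≤ 0.02, so result = 1
  (x ∧ (z ⊃ z)) = min(0.43, 1) = 0.43
  ¬(x ∧ (z ⊃ z)): Gödel ¬ of 0.43 = 0 (operand ≠ 0)
  ¬y: Gödel ¬ of 0.5 = 0 (operand ≠ 0)
  (y ∨ ¬y) = max(0.5, 0) = 0.5
  (¬(x ∧ (z ⊃ z)) ∧ (y ∨ ¬y)) = min(0, 0.5) = 0
  Gödel value = 0
Łukasiewicz evaluation:
  (z ⊃ z): min(1, 1 − 0.02 + 0.02) = 1
  (x ∧ (z ⊃ z)) = min(0.43, 1) = 0.43
  ¬(x ∧ (z ⊃ z)): Łukasiewicz ¬ gives 1 − 0.43 = 0.57
  ¬y: Łukasiewicz ¬ gives 1 − 0.5 = 0.5
  (y ∨ ¬y) = max(0.5, 0.5) = 0.5
  (¬(x ∧ (z ⊃ z)) ∧ (y ∨ ¬y)) = min(0.57, 0.5) = 0.5
  Łukasiewicz value = 0.5
Difference: 0 − 0.5 = -0.50

-0.50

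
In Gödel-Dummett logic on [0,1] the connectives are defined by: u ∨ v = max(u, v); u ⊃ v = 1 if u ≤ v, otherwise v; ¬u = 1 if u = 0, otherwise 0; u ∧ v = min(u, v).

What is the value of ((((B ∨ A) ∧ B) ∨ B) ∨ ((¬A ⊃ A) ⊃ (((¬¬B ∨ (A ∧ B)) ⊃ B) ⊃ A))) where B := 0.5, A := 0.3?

(B ∨ A) = max(0.5, 0.3) = 0.5
((B ∨ A) ∧ B) = min(0.5, 0.5) = 0.5
(((B ∨ A) ∧ B) ∨ B) = max(0.5, 0.5) = 0.5
¬A: Gödel ¬ of 0.3 = 0 (operand ≠ 0)
(¬A ⊃ A): 0 ≤ 0.3, so result = 1
¬B: Gödel ¬ of 0.5 = 0 (operand ≠ 0)
¬¬B: Gödel ¬ of 0 = 1 (operand is 0)
(A ∧ B) = min(0.3, 0.5) = 0.3
(¬¬B ∨ (A ∧ B)) = max(1, 0.3) = 1
((¬¬B ∨ (A ∧ B)) ⊃ B): 1 > 0.5, so result = 0.5
(((¬¬B ∨ (A ∧ B)) ⊃ B) ⊃ A): 0.5 > 0.3, so result = 0.3
((¬A ⊃ A) ⊃ (((¬¬B ∨ (A ∧ B)) ⊃ B) ⊃ A)): 1 > 0.3, so result = 0.3
((((B ∨ A) ∧ B) ∨ B) ∨ ((¬A ⊃ A) ⊃ (((¬¬B ∨ (A ∧ B)) ⊃ B) ⊃ A))) = max(0.5, 0.3) = 0.5

0.50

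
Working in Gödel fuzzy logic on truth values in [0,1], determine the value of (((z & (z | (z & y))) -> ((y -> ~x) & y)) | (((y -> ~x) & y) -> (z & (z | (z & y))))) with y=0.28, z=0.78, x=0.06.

(z & y) = min(0.78, 0.28) = 0.28
(z | (z & y)) = max(0.78, 0.28) = 0.78
(z & (z | (z & y))) = min(0.78, 0.78) = 0.78
~x: Gödel ¬ of 0.06 = 0 (operand ≠ 0)
(y -> ~x): 0.28 > 0, so result = 0
((y -> ~x) & y) = min(0, 0.28) = 0
((z & (z | (z & y))) -> ((y -> ~x) & y)): 0.78 > 0, so result = 0
~x: Gödel ¬ of 0.06 = 0 (operand ≠ 0)
(y -> ~x): 0.28 > 0, so result = 0
((y -> ~x) & y) = min(0, 0.28) = 0
(z & y) = min(0.78, 0.28) = 0.28
(z | (z & y)) = max(0.78, 0.28) = 0.78
(z & (z | (z & y))) = min(0.78, 0.78) = 0.78
(((y -> ~x) & y) -> (z & (z | (z & y)))): 0 ≤ 0.78, so result = 1
(((z & (z | (z & y))) -> ((y -> ~x) & y)) | (((y -> ~x) & y) -> (z & (z | (z & y))))) = max(0, 1) = 1

1.00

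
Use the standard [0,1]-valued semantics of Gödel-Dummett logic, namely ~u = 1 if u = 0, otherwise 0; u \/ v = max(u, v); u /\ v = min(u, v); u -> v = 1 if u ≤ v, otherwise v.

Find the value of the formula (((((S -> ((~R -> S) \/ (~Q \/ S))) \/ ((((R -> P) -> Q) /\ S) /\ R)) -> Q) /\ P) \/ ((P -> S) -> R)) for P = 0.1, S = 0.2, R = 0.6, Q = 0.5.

0.60

~R: Gödel ¬ of 0.6 = 0 (operand ≠ 0)
(~R -> S): 0 ≤ 0.2, so result = 1
~Q: Gödel ¬ of 0.5 = 0 (operand ≠ 0)
(~Q \/ S) = max(0, 0.2) = 0.2
((~R -> S) \/ (~Q \/ S)) = max(1, 0.2) = 1
(S -> ((~R -> S) \/ (~Q \/ S))): 0.2 ≤ 1, so result = 1
(R -> P): 0.6 > 0.1, so result = 0.1
((R -> P) -> Q): 0.1 ≤ 0.5, so result = 1
(((R -> P) -> Q) /\ S) = min(1, 0.2) = 0.2
((((R -> P) -> Q) /\ S) /\ R) = min(0.2, 0.6) = 0.2
((S -> ((~R -> S) \/ (~Q \/ S))) \/ ((((R -> P) -> Q) /\ S) /\ R)) = max(1, 0.2) = 1
(((S -> ((~R -> S) \/ (~Q \/ S))) \/ ((((R -> P) -> Q) /\ S) /\ R)) -> Q): 1 > 0.5, so result = 0.5
((((S -> ((~R -> S) \/ (~Q \/ S))) \/ ((((R -> P) -> Q) /\ S) /\ R)) -> Q) /\ P) = min(0.5, 0.1) = 0.1
(P -> S): 0.1 ≤ 0.2, so result = 1
((P -> S) -> R): 1 > 0.6, so result = 0.6
(((((S -> ((~R -> S) \/ (~Q \/ S))) \/ ((((R -> P) -> Q) /\ S) /\ R)) -> Q) /\ P) \/ ((P -> S) -> R)) = max(0.1, 0.6) = 0.6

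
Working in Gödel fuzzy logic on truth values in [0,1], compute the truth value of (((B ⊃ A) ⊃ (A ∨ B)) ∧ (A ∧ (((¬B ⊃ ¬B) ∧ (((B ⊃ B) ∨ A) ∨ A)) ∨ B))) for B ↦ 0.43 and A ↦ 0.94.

(B ⊃ A): 0.43 ≤ 0.94, so result = 1
(A ∨ B) = max(0.94, 0.43) = 0.94
((B ⊃ A) ⊃ (A ∨ B)): 1 > 0.94, so result = 0.94
¬B: Gödel ¬ of 0.43 = 0 (operand ≠ 0)
¬B: Gödel ¬ of 0.43 = 0 (operand ≠ 0)
(¬B ⊃ ¬B): 0 ≤ 0, so result = 1
(B ⊃ B): 0.43 ≤ 0.43, so result = 1
((B ⊃ B) ∨ A) = max(1, 0.94) = 1
(((B ⊃ B) ∨ A) ∨ A) = max(1, 0.94) = 1
((¬B ⊃ ¬B) ∧ (((B ⊃ B) ∨ A) ∨ A)) = min(1, 1) = 1
(((¬B ⊃ ¬B) ∧ (((B ⊃ B) ∨ A) ∨ A)) ∨ B) = max(1, 0.43) = 1
(A ∧ (((¬B ⊃ ¬B) ∧ (((B ⊃ B) ∨ A) ∨ A)) ∨ B)) = min(0.94, 1) = 0.94
(((B ⊃ A) ⊃ (A ∨ B)) ∧ (A ∧ (((¬B ⊃ ¬B) ∧ (((B ⊃ B) ∨ A) ∨ A)) ∨ B))) = min(0.94, 0.94) = 0.94

0.94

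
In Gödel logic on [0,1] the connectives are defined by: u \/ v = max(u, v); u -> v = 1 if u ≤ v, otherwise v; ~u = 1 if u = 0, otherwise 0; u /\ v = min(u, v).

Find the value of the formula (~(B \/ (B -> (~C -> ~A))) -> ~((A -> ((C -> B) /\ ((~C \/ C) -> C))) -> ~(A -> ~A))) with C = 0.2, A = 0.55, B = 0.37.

~C: Gödel ¬ of 0.2 = 0 (operand ≠ 0)
~A: Gödel ¬ of 0.55 = 0 (operand ≠ 0)
(~C -> ~A): 0 ≤ 0, so result = 1
(B -> (~C -> ~A)): 0.37 ≤ 1, so result = 1
(B \/ (B -> (~C -> ~A))) = max(0.37, 1) = 1
~(B \/ (B -> (~C -> ~A))): Gödel ¬ of 1 = 0 (operand ≠ 0)
(C -> B): 0.2 ≤ 0.37, so result = 1
~C: Gödel ¬ of 0.2 = 0 (operand ≠ 0)
(~C \/ C) = max(0, 0.2) = 0.2
((~C \/ C) -> C): 0.2 ≤ 0.2, so result = 1
((C -> B) /\ ((~C \/ C) -> C)) = min(1, 1) = 1
(A -> ((C -> B) /\ ((~C \/ C) -> C))): 0.55 ≤ 1, so result = 1
~A: Gödel ¬ of 0.55 = 0 (operand ≠ 0)
(A -> ~A): 0.55 > 0, so result = 0
~(A -> ~A): Gödel ¬ of 0 = 1 (operand is 0)
((A -> ((C -> B) /\ ((~C \/ C) -> C))) -> ~(A -> ~A)): 1 ≤ 1, so result = 1
~((A -> ((C -> B) /\ ((~C \/ C) -> C))) -> ~(A -> ~A)): Gödel ¬ of 1 = 0 (operand ≠ 0)
(~(B \/ (B -> (~C -> ~A))) -> ~((A -> ((C -> B) /\ ((~C \/ C) -> C))) -> ~(A -> ~A))): 0 ≤ 0, so result = 1

1.00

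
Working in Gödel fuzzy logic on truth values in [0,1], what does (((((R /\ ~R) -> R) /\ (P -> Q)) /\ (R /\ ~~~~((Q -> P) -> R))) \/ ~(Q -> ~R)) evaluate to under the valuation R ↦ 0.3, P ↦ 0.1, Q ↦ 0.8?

~R: Gödel ¬ of 0.3 = 0 (operand ≠ 0)
(R /\ ~R) = min(0.3, 0) = 0
((R /\ ~R) -> R): 0 ≤ 0.3, so result = 1
(P -> Q): 0.1 ≤ 0.8, so result = 1
(((R /\ ~R) -> R) /\ (P -> Q)) = min(1, 1) = 1
(Q -> P): 0.8 > 0.1, so result = 0.1
((Q -> P) -> R): 0.1 ≤ 0.3, so result = 1
~((Q -> P) -> R): Gödel ¬ of 1 = 0 (operand ≠ 0)
~~((Q -> P) -> R): Gödel ¬ of 0 = 1 (operand is 0)
~~~((Q -> P) -> R): Gödel ¬ of 1 = 0 (operand ≠ 0)
~~~~((Q -> P) -> R): Gödel ¬ of 0 = 1 (operand is 0)
(R /\ ~~~~((Q -> P) -> R)) = min(0.3, 1) = 0.3
((((R /\ ~R) -> R) /\ (P -> Q)) /\ (R /\ ~~~~((Q -> P) -> R))) = min(1, 0.3) = 0.3
~R: Gödel ¬ of 0.3 = 0 (operand ≠ 0)
(Q -> ~R): 0.8 > 0, so result = 0
~(Q -> ~R): Gödel ¬ of 0 = 1 (operand is 0)
(((((R /\ ~R) -> R) /\ (P -> Q)) /\ (R /\ ~~~~((Q -> P) -> R))) \/ ~(Q -> ~R)) = max(0.3, 1) = 1

1.00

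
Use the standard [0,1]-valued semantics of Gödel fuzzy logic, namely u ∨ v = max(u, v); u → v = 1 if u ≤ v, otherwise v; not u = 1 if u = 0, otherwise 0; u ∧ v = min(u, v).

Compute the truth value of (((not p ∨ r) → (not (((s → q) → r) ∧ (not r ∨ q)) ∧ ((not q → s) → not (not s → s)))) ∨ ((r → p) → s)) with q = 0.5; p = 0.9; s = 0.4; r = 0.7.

0.40

not p: Gödel ¬ of 0.9 = 0 (operand ≠ 0)
(not p ∨ r) = max(0, 0.7) = 0.7
(s → q): 0.4 ≤ 0.5, so result = 1
((s → q) → r): 1 > 0.7, so result = 0.7
not r: Gödel ¬ of 0.7 = 0 (operand ≠ 0)
(not r ∨ q) = max(0, 0.5) = 0.5
(((s → q) → r) ∧ (not r ∨ q)) = min(0.7, 0.5) = 0.5
not (((s → q) → r) ∧ (not r ∨ q)): Gödel ¬ of 0.5 = 0 (operand ≠ 0)
not q: Gödel ¬ of 0.5 = 0 (operand ≠ 0)
(not q → s): 0 ≤ 0.4, so result = 1
not s: Gödel ¬ of 0.4 = 0 (operand ≠ 0)
(not s → s): 0 ≤ 0.4, so result = 1
not (not s → s): Gödel ¬ of 1 = 0 (operand ≠ 0)
((not q → s) → not (not s → s)): 1 > 0, so result = 0
(not (((s → q) → r) ∧ (not r ∨ q)) ∧ ((not q → s) → not (not s → s))) = min(0, 0) = 0
((not p ∨ r) → (not (((s → q) → r) ∧ (not r ∨ q)) ∧ ((not q → s) → not (not s → s)))): 0.7 > 0, so result = 0
(r → p): 0.7 ≤ 0.9, so result = 1
((r → p) → s): 1 > 0.4, so result = 0.4
(((not p ∨ r) → (not (((s → q) → r) ∧ (not r ∨ q)) ∧ ((not q → s) → not (not s → s)))) ∨ ((r → p) → s)) = max(0, 0.4) = 0.4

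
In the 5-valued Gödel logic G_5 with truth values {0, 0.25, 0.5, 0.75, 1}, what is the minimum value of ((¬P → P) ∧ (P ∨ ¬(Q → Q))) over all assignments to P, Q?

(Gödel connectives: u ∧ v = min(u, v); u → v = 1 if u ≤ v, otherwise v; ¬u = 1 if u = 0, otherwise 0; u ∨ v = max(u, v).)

0.00

The minimum is attained at P = 0, Q = 0:
  ¬P: Gödel ¬ of 0 = 1 (operand is 0)
  (¬P → P): 1 > 0, so result = 0
  (Q → Q): 0 ≤ 0, so result = 1
  ¬(Q → Q): Gödel ¬ of 1 = 0 (operand ≠ 0)
  (P ∨ ¬(Q → Q)) = max(0, 0) = 0
  ((¬P → P) ∧ (P ∨ ¬(Q → Q))) = min(0, 0) = 0
Checking all 25 assignments confirms none give a value below 0.00.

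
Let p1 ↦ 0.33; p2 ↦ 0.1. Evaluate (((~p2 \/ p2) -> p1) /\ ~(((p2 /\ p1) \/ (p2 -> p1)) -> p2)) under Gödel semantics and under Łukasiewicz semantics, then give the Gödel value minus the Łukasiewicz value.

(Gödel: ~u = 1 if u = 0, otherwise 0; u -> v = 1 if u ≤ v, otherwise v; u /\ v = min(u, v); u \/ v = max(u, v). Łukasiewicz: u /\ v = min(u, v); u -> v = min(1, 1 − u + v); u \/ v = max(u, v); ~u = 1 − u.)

Gödel evaluation:
  ~p2: Gödel ¬ of 0.1 = 0 (operand ≠ 0)
  (~p2 \/ p2) = max(0, 0.1) = 0.1
  ((~p2 \/ p2) -> p1): 0.1 ≤ 0.33, so result = 1
  (p2 /\ p1) = min(0.1, 0.33) = 0.1
  (p2 -> p1): 0.1 ≤ 0.33, so result = 1
  ((p2 /\ p1) \/ (p2 -> p1)) = max(0.1, 1) = 1
  (((p2 /\ p1) \/ (p2 -> p1)) -> p2): 1 > 0.1, so result = 0.1
  ~(((p2 /\ p1) \/ (p2 -> p1)) -> p2): Gödel ¬ of 0.1 = 0 (operand ≠ 0)
  (((~p2 \/ p2) -> p1) /\ ~(((p2 /\ p1) \/ (p2 -> p1)) -> p2)) = min(1, 0) = 0
  Gödel value = 0
Łukasiewicz evaluation:
  ~p2: Łukasiewicz ¬ gives 1 − 0.1 = 0.9
  (~p2 \/ p2) = max(0.9, 0.1) = 0.9
  ((~p2 \/ p2) -> p1): min(1, 1 − 0.9 + 0.33) = 0.43
  (p2 /\ p1) = min(0.1, 0.33) = 0.1
  (p2 -> p1): min(1, 1 − 0.1 + 0.33) = 1
  ((p2 /\ p1) \/ (p2 -> p1)) = max(0.1, 1) = 1
  (((p2 /\ p1) \/ (p2 -> p1)) -> p2): min(1, 1 − 1 + 0.1) = 0.1
  ~(((p2 /\ p1) \/ (p2 -> p1)) -> p2): Łukasiewicz ¬ gives 1 − 0.1 = 0.9
  (((~p2 \/ p2) -> p1) /\ ~(((p2 /\ p1) \/ (p2 -> p1)) -> p2)) = min(0.43, 0.9) = 0.43
  Łukasiewicz value = 0.43
Difference: 0 − 0.43 = -0.43

-0.43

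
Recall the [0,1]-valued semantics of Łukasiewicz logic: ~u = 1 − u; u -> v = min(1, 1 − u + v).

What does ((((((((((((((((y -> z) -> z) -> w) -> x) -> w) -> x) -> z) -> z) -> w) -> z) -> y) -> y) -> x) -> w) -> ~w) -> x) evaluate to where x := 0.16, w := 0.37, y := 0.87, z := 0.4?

0.53

(y -> z): min(1, 1 − 0.87 + 0.4) = 0.53
((y -> z) -> z): min(1, 1 − 0.53 + 0.4) = 0.87
(((y -> z) -> z) -> w): min(1, 1 − 0.87 + 0.37) = 0.5
((((y -> z) -> z) -> w) -> x): min(1, 1 − 0.5 + 0.16) = 0.66
(((((y -> z) -> z) -> w) -> x) -> w): min(1, 1 − 0.66 + 0.37) = 0.71
((((((y -> z) -> z) -> w) -> x) -> w) -> x): min(1, 1 − 0.71 + 0.16) = 0.45
(((((((y -> z) -> z) -> w) -> x) -> w) -> x) -> z): min(1, 1 − 0.45 + 0.4) = 0.95
((((((((y -> z) -> z) -> w) -> x) -> w) -> x) -> z) -> z): min(1, 1 − 0.95 + 0.4) = 0.45
(((((((((y -> z) -> z) -> w) -> x) -> w) -> x) -> z) -> z) -> w): min(1, 1 − 0.45 + 0.37) = 0.92
((((((((((y -> z) -> z) -> w) -> x) -> w) -> x) -> z) -> z) -> w) -> z): min(1, 1 − 0.92 + 0.4) = 0.48
(((((((((((y -> z) -> z) -> w) -> x) -> w) -> x) -> z) -> z) -> w) -> z) -> y): min(1, 1 − 0.48 + 0.87) = 1
((((((((((((y -> z) -> z) -> w) -> x) -> w) -> x) -> z) -> z) -> w) -> z) -> y) -> y): min(1, 1 − 1 + 0.87) = 0.87
(((((((((((((y -> z) -> z) -> w) -> x) -> w) -> x) -> z) -> z) -> w) -> z) -> y) -> y) -> x): min(1, 1 − 0.87 + 0.16) = 0.29
((((((((((((((y -> z) -> z) -> w) -> x) -> w) -> x) -> z) -> z) -> w) -> z) -> y) -> y) -> x) -> w): min(1, 1 − 0.29 + 0.37) = 1
~w: Łukasiewicz ¬ gives 1 − 0.37 = 0.63
(((((((((((((((y -> z) -> z) -> w) -> x) -> w) -> x) -> z) -> z) -> w) -> z) -> y) -> y) -> x) -> w) -> ~w): min(1, 1 − 1 + 0.63) = 0.63
((((((((((((((((y -> z) -> z) -> w) -> x) -> w) -> x) -> z) -> z) -> w) -> z) -> y) -> y) -> x) -> w) -> ~w) -> x): min(1, 1 − 0.63 + 0.16) = 0.53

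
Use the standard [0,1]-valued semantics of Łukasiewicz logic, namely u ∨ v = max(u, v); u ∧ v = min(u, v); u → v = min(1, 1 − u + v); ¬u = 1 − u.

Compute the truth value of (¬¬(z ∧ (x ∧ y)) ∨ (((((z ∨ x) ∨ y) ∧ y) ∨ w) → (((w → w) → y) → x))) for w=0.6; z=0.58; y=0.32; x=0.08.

(x ∧ y) = min(0.08, 0.32) = 0.08
(z ∧ (x ∧ y)) = min(0.58, 0.08) = 0.08
¬(z ∧ (x ∧ y)): Łukasiewicz ¬ gives 1 − 0.08 = 0.92
¬¬(z ∧ (x ∧ y)): Łukasiewicz ¬ gives 1 − 0.92 = 0.08
(z ∨ x) = max(0.58, 0.08) = 0.58
((z ∨ x) ∨ y) = max(0.58, 0.32) = 0.58
(((z ∨ x) ∨ y) ∧ y) = min(0.58, 0.32) = 0.32
((((z ∨ x) ∨ y) ∧ y) ∨ w) = max(0.32, 0.6) = 0.6
(w → w): min(1, 1 − 0.6 + 0.6) = 1
((w → w) → y): min(1, 1 − 1 + 0.32) = 0.32
(((w → w) → y) → x): min(1, 1 − 0.32 + 0.08) = 0.76
(((((z ∨ x) ∨ y) ∧ y) ∨ w) → (((w → w) → y) → x)): min(1, 1 − 0.6 + 0.76) = 1
(¬¬(z ∧ (x ∧ y)) ∨ (((((z ∨ x) ∨ y) ∧ y) ∨ w) → (((w → w) → y) → x))) = max(0.08, 1) = 1

1.00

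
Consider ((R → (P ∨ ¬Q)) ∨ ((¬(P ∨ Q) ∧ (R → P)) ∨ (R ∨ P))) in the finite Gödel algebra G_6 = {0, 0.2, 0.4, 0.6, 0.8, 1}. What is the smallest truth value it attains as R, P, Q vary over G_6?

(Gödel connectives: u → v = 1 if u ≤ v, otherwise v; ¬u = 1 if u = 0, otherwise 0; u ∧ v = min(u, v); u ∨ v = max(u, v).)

The minimum is attained at R = 0.2, P = 0, Q = 0.2:
  ¬Q: Gödel ¬ of 0.2 = 0 (operand ≠ 0)
  (P ∨ ¬Q) = max(0, 0) = 0
  (R → (P ∨ ¬Q)): 0.2 > 0, so result = 0
  (P ∨ Q) = max(0, 0.2) = 0.2
  ¬(P ∨ Q): Gödel ¬ of 0.2 = 0 (operand ≠ 0)
  (R → P): 0.2 > 0, so result = 0
  (¬(P ∨ Q) ∧ (R → P)) = min(0, 0) = 0
  (R ∨ P) = max(0.2, 0) = 0.2
  ((¬(P ∨ Q) ∧ (R → P)) ∨ (R ∨ P)) = max(0, 0.2) = 0.2
  ((R → (P ∨ ¬Q)) ∨ ((¬(P ∨ Q) ∧ (R → P)) ∨ (R ∨ P))) = max(0, 0.2) = 0.2
Checking all 216 assignments confirms none give a value below 0.20.

0.20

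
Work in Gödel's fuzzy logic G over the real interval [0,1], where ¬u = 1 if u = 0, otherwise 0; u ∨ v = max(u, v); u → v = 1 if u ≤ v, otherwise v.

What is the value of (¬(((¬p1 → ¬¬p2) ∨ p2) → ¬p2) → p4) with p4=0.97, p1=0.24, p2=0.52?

0.97

¬p1: Gödel ¬ of 0.24 = 0 (operand ≠ 0)
¬p2: Gödel ¬ of 0.52 = 0 (operand ≠ 0)
¬¬p2: Gödel ¬ of 0 = 1 (operand is 0)
(¬p1 → ¬¬p2): 0 ≤ 1, so result = 1
((¬p1 → ¬¬p2) ∨ p2) = max(1, 0.52) = 1
¬p2: Gödel ¬ of 0.52 = 0 (operand ≠ 0)
(((¬p1 → ¬¬p2) ∨ p2) → ¬p2): 1 > 0, so result = 0
¬(((¬p1 → ¬¬p2) ∨ p2) → ¬p2): Gödel ¬ of 0 = 1 (operand is 0)
(¬(((¬p1 → ¬¬p2) ∨ p2) → ¬p2) → p4): 1 > 0.97, so result = 0.97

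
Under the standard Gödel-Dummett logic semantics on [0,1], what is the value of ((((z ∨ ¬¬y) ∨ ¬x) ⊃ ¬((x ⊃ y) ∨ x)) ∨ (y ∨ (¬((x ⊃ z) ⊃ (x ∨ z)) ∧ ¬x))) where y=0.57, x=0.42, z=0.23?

0.57

¬y: Gödel ¬ of 0.57 = 0 (operand ≠ 0)
¬¬y: Gödel ¬ of 0 = 1 (operand is 0)
(z ∨ ¬¬y) = max(0.23, 1) = 1
¬x: Gödel ¬ of 0.42 = 0 (operand ≠ 0)
((z ∨ ¬¬y) ∨ ¬x) = max(1, 0) = 1
(x ⊃ y): 0.42 ≤ 0.57, so result = 1
((x ⊃ y) ∨ x) = max(1, 0.42) = 1
¬((x ⊃ y) ∨ x): Gödel ¬ of 1 = 0 (operand ≠ 0)
(((z ∨ ¬¬y) ∨ ¬x) ⊃ ¬((x ⊃ y) ∨ x)): 1 > 0, so result = 0
(x ⊃ z): 0.42 > 0.23, so result = 0.23
(x ∨ z) = max(0.42, 0.23) = 0.42
((x ⊃ z) ⊃ (x ∨ z)): 0.23 ≤ 0.42, so result = 1
¬((x ⊃ z) ⊃ (x ∨ z)): Gödel ¬ of 1 = 0 (operand ≠ 0)
¬x: Gödel ¬ of 0.42 = 0 (operand ≠ 0)
(¬((x ⊃ z) ⊃ (x ∨ z)) ∧ ¬x) = min(0, 0) = 0
(y ∨ (¬((x ⊃ z) ⊃ (x ∨ z)) ∧ ¬x)) = max(0.57, 0) = 0.57
((((z ∨ ¬¬y) ∨ ¬x) ⊃ ¬((x ⊃ y) ∨ x)) ∨ (y ∨ (¬((x ⊃ z) ⊃ (x ∨ z)) ∧ ¬x))) = max(0, 0.57) = 0.57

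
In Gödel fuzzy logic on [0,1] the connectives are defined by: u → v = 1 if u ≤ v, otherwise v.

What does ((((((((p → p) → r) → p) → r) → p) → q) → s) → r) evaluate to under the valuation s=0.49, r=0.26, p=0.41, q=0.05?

(p → p): 0.41 ≤ 0.41, so result = 1
((p → p) → r): 1 > 0.26, so result = 0.26
(((p → p) → r) → p): 0.26 ≤ 0.41, so result = 1
((((p → p) → r) → p) → r): 1 > 0.26, so result = 0.26
(((((p → p) → r) → p) → r) → p): 0.26 ≤ 0.41, so result = 1
((((((p → p) → r) → p) → r) → p) → q): 1 > 0.05, so result = 0.05
(((((((p → p) → r) → p) → r) → p) → q) → s): 0.05 ≤ 0.49, so result = 1
((((((((p → p) → r) → p) → r) → p) → q) → s) → r): 1 > 0.26, so result = 0.26

0.26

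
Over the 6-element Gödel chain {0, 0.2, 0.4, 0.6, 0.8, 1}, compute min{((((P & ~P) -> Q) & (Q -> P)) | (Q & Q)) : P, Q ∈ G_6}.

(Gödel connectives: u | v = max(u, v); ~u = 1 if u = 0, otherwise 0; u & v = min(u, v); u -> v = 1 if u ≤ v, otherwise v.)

The minimum is attained at P = 0, Q = 0.2:
  ~P: Gödel ¬ of 0 = 1 (operand is 0)
  (P & ~P) = min(0, 1) = 0
  ((P & ~P) -> Q): 0 ≤ 0.2, so result = 1
  (Q -> P): 0.2 > 0, so result = 0
  (((P & ~P) -> Q) & (Q -> P)) = min(1, 0) = 0
  (Q & Q) = min(0.2, 0.2) = 0.2
  ((((P & ~P) -> Q) & (Q -> P)) | (Q & Q)) = max(0, 0.2) = 0.2
Checking all 36 assignments confirms none give a value below 0.20.

0.20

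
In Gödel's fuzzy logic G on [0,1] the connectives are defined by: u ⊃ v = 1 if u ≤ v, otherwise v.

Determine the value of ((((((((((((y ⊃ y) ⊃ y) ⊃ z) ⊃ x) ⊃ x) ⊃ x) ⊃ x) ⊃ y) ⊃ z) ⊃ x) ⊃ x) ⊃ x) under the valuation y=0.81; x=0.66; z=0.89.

0.66

(y ⊃ y): 0.81 ≤ 0.81, so result = 1
((y ⊃ y) ⊃ y): 1 > 0.81, so result = 0.81
(((y ⊃ y) ⊃ y) ⊃ z): 0.81 ≤ 0.89, so result = 1
((((y ⊃ y) ⊃ y) ⊃ z) ⊃ x): 1 > 0.66, so result = 0.66
(((((y ⊃ y) ⊃ y) ⊃ z) ⊃ x) ⊃ x): 0.66 ≤ 0.66, so result = 1
((((((y ⊃ y) ⊃ y) ⊃ z) ⊃ x) ⊃ x) ⊃ x): 1 > 0.66, so result = 0.66
(((((((y ⊃ y) ⊃ y) ⊃ z) ⊃ x) ⊃ x) ⊃ x) ⊃ x): 0.66 ≤ 0.66, so result = 1
((((((((y ⊃ y) ⊃ y) ⊃ z) ⊃ x) ⊃ x) ⊃ x) ⊃ x) ⊃ y): 1 > 0.81, so result = 0.81
(((((((((y ⊃ y) ⊃ y) ⊃ z) ⊃ x) ⊃ x) ⊃ x) ⊃ x) ⊃ y) ⊃ z): 0.81 ≤ 0.89, so result = 1
((((((((((y ⊃ y) ⊃ y) ⊃ z) ⊃ x) ⊃ x) ⊃ x) ⊃ x) ⊃ y) ⊃ z) ⊃ x): 1 > 0.66, so result = 0.66
(((((((((((y ⊃ y) ⊃ y) ⊃ z) ⊃ x) ⊃ x) ⊃ x) ⊃ x) ⊃ y) ⊃ z) ⊃ x) ⊃ x): 0.66 ≤ 0.66, so result = 1
((((((((((((y ⊃ y) ⊃ y) ⊃ z) ⊃ x) ⊃ x) ⊃ x) ⊃ x) ⊃ y) ⊃ z) ⊃ x) ⊃ x) ⊃ x): 1 > 0.66, so result = 0.66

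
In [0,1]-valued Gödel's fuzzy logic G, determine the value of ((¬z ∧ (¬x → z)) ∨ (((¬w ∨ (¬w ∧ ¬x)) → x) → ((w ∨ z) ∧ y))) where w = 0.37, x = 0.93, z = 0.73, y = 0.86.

0.73

¬z: Gödel ¬ of 0.73 = 0 (operand ≠ 0)
¬x: Gödel ¬ of 0.93 = 0 (operand ≠ 0)
(¬x → z): 0 ≤ 0.73, so result = 1
(¬z ∧ (¬x → z)) = min(0, 1) = 0
¬w: Gödel ¬ of 0.37 = 0 (operand ≠ 0)
¬w: Gödel ¬ of 0.37 = 0 (operand ≠ 0)
¬x: Gödel ¬ of 0.93 = 0 (operand ≠ 0)
(¬w ∧ ¬x) = min(0, 0) = 0
(¬w ∨ (¬w ∧ ¬x)) = max(0, 0) = 0
((¬w ∨ (¬w ∧ ¬x)) → x): 0 ≤ 0.93, so result = 1
(w ∨ z) = max(0.37, 0.73) = 0.73
((w ∨ z) ∧ y) = min(0.73, 0.86) = 0.73
(((¬w ∨ (¬w ∧ ¬x)) → x) → ((w ∨ z) ∧ y)): 1 > 0.73, so result = 0.73
((¬z ∧ (¬x → z)) ∨ (((¬w ∨ (¬w ∧ ¬x)) → x) → ((w ∨ z) ∧ y))) = max(0, 0.73) = 0.73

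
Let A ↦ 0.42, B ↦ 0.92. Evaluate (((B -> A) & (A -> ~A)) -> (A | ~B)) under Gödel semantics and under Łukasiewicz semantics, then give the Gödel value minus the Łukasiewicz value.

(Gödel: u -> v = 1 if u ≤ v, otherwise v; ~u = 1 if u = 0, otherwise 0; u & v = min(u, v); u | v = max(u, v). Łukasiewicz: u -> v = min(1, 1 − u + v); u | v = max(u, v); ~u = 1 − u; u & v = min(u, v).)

0.08

Gödel evaluation:
  (B -> A): 0.92 > 0.42, so result = 0.42
  ~A: Gödel ¬ of 0.42 = 0 (operand ≠ 0)
  (A -> ~A): 0.42 > 0, so result = 0
  ((B -> A) & (A -> ~A)) = min(0.42, 0) = 0
  ~B: Gödel ¬ of 0.92 = 0 (operand ≠ 0)
  (A | ~B) = max(0.42, 0) = 0.42
  (((B -> A) & (A -> ~A)) -> (A | ~B)): 0 ≤ 0.42, so result = 1
  Gödel value = 1
Łukasiewicz evaluation:
  (B -> A): min(1, 1 − 0.92 + 0.42) = 0.5
  ~A: Łukasiewicz ¬ gives 1 − 0.42 = 0.58
  (A -> ~A): min(1, 1 − 0.42 + 0.58) = 1
  ((B -> A) & (A -> ~A)) = min(0.5, 1) = 0.5
  ~B: Łukasiewicz ¬ gives 1 − 0.92 = 0.08
  (A | ~B) = max(0.42, 0.08) = 0.42
  (((B -> A) & (A -> ~A)) -> (A | ~B)): min(1, 1 − 0.5 + 0.42) = 0.92
  Łukasiewicz value = 0.92
Difference: 1 − 0.92 = 0.08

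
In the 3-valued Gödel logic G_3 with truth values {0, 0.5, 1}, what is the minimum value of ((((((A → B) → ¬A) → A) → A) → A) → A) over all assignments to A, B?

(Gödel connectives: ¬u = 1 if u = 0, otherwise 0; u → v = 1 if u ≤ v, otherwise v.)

0.50

The minimum is attained at A = 0.5, B = 0.5:
  (A → B): 0.5 ≤ 0.5, so result = 1
  ¬A: Gödel ¬ of 0.5 = 0 (operand ≠ 0)
  ((A → B) → ¬A): 1 > 0, so result = 0
  (((A → B) → ¬A) → A): 0 ≤ 0.5, so result = 1
  ((((A → B) → ¬A) → A) → A): 1 > 0.5, so result = 0.5
  (((((A → B) → ¬A) → A) → A) → A): 0.5 ≤ 0.5, so result = 1
  ((((((A → B) → ¬A) → A) → A) → A) → A): 1 > 0.5, so result = 0.5
Checking all 9 assignments confirms none give a value below 0.50.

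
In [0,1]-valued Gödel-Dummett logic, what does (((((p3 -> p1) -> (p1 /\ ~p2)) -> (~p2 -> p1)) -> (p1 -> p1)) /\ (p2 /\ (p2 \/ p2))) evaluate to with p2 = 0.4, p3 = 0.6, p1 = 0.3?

0.40

(p3 -> p1): 0.6 > 0.3, so result = 0.3
~p2: Gödel ¬ of 0.4 = 0 (operand ≠ 0)
(p1 /\ ~p2) = min(0.3, 0) = 0
((p3 -> p1) -> (p1 /\ ~p2)): 0.3 > 0, so result = 0
~p2: Gödel ¬ of 0.4 = 0 (operand ≠ 0)
(~p2 -> p1): 0 ≤ 0.3, so result = 1
(((p3 -> p1) -> (p1 /\ ~p2)) -> (~p2 -> p1)): 0 ≤ 1, so result = 1
(p1 -> p1): 0.3 ≤ 0.3, so result = 1
((((p3 -> p1) -> (p1 /\ ~p2)) -> (~p2 -> p1)) -> (p1 -> p1)): 1 ≤ 1, so result = 1
(p2 \/ p2) = max(0.4, 0.4) = 0.4
(p2 /\ (p2 \/ p2)) = min(0.4, 0.4) = 0.4
(((((p3 -> p1) -> (p1 /\ ~p2)) -> (~p2 -> p1)) -> (p1 -> p1)) /\ (p2 /\ (p2 \/ p2))) = min(1, 0.4) = 0.4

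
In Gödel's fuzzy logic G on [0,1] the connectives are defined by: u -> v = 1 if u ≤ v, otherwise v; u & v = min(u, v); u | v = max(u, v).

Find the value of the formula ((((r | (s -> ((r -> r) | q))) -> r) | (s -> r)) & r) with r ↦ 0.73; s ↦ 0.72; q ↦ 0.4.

0.73

(r -> r): 0.73 ≤ 0.73, so result = 1
((r -> r) | q) = max(1, 0.4) = 1
(s -> ((r -> r) | q)): 0.72 ≤ 1, so result = 1
(r | (s -> ((r -> r) | q))) = max(0.73, 1) = 1
((r | (s -> ((r -> r) | q))) -> r): 1 > 0.73, so result = 0.73
(s -> r): 0.72 ≤ 0.73, so result = 1
(((r | (s -> ((r -> r) | q))) -> r) | (s -> r)) = max(0.73, 1) = 1
((((r | (s -> ((r -> r) | q))) -> r) | (s -> r)) & r) = min(1, 0.73) = 0.73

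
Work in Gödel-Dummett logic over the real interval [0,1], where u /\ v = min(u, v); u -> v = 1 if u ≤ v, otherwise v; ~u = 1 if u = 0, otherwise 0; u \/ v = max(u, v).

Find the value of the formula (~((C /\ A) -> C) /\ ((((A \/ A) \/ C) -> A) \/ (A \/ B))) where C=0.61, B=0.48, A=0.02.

(C /\ A) = min(0.61, 0.02) = 0.02
((C /\ A) -> C): 0.02 ≤ 0.61, so result = 1
~((C /\ A) -> C): Gödel ¬ of 1 = 0 (operand ≠ 0)
(A \/ A) = max(0.02, 0.02) = 0.02
((A \/ A) \/ C) = max(0.02, 0.61) = 0.61
(((A \/ A) \/ C) -> A): 0.61 > 0.02, so result = 0.02
(A \/ B) = max(0.02, 0.48) = 0.48
((((A \/ A) \/ C) -> A) \/ (A \/ B)) = max(0.02, 0.48) = 0.48
(~((C /\ A) -> C) /\ ((((A \/ A) \/ C) -> A) \/ (A \/ B))) = min(0, 0.48) = 0

0.00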